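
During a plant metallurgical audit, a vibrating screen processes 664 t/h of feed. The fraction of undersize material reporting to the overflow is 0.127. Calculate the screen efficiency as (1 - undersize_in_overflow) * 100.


Screen efficiency = (1 - fraction of undersize in overflow) * 100
= (1 - 0.127) * 100
= 0.873 * 100
= 87.3%

87.3%


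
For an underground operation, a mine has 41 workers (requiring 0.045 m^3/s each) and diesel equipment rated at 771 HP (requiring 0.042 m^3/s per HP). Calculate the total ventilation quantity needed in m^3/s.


34.227 m^3/s

Airflow for workers:
Q_people = 41 * 0.045 = 1.845 m^3/s
Airflow for diesel equipment:
Q_diesel = 771 * 0.042 = 32.382 m^3/s
Total ventilation:
Q_total = 1.845 + 32.382
= 34.227 m^3/s


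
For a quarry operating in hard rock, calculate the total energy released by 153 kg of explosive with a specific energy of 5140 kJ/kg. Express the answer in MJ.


Energy = mass * specific_energy / 1000
= 153 * 5140 / 1000
= 786420 / 1000
= 786.42 MJ

786.42 MJ


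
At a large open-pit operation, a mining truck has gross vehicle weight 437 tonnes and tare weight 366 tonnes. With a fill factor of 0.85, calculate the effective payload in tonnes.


60.35 tonnes

Maximum payload = gross - tare
= 437 - 366 = 71 tonnes
Effective payload = max payload * fill factor
= 71 * 0.85
= 60.35 tonnes


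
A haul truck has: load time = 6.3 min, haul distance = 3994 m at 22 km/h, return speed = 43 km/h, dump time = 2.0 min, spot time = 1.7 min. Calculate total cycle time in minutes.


Convert haul speed to m/min: 22 * 1000/60 = 366.6666667 m/min
Haul time = 3994 / 366.6666667 = 10.89272727 min
Convert return speed to m/min: 43 * 1000/60 = 716.6666667 m/min
Return time = 3994 / 716.6666667 = 5.573023256 min
Total cycle time:
= 6.3 + 10.89272727 + 2.0 + 5.573023256 + 1.7
= 26.4658 min

26.4658 min


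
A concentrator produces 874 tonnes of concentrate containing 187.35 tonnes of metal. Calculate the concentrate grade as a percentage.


Grade = (metal in concentrate / concentrate mass) * 100
= (187.35 / 874) * 100
= 0.2143592677 * 100
= 21.4359%

21.4359%


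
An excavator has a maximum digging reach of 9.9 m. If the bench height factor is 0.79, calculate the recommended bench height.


7.821 m

Bench height = reach * factor
= 9.9 * 0.79
= 7.821 m


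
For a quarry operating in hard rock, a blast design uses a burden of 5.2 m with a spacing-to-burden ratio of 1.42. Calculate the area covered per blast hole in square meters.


First, find the spacing:
Spacing = burden * ratio = 5.2 * 1.42
= 7.384 m
Then, calculate the area:
Area = burden * spacing = 5.2 * 7.384
= 38.3968 m^2

38.3968 m^2


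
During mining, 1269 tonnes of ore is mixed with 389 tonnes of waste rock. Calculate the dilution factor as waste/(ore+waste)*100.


Total material = ore + waste
= 1269 + 389 = 1658 tonnes
Dilution = waste / total * 100
= 389 / 1658 * 100
= 0.2346200241 * 100
= 23.462%

23.462%


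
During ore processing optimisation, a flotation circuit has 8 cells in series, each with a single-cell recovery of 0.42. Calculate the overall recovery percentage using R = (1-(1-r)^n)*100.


Complement of single-cell recovery:
1 - r = 1 - 0.42 = 0.58
Raise to power n:
(1 - r)^8 = 0.58^8 = 0.01280630817
Overall recovery:
R = (1 - 0.01280630817) * 100
= 98.7194%

98.7194%


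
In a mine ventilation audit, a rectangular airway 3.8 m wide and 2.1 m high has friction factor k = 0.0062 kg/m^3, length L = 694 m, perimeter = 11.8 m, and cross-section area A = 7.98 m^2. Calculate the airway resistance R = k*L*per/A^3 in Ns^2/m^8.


Compute the numerator:
k * L * per = 0.0062 * 694 * 11.8
= 50.77304
Compute the denominator:
A^3 = 7.98^3 = 508.169592
Resistance:
R = 50.77304 / 508.169592
= 0.0999 Ns^2/m^8

0.0999 Ns^2/m^8


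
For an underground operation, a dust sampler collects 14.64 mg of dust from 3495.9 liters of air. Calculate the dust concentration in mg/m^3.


4.1878 mg/m^3

Convert liters to m^3: 1 m^3 = 1000 L
Concentration = mass / volume * 1000
= 14.64 / 3495.9 * 1000
= 0.004187762808 * 1000
= 4.1878 mg/m^3


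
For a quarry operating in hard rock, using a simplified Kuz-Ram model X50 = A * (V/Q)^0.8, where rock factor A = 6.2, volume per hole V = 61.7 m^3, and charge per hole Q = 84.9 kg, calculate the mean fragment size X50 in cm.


4.8028 cm

Compute V/Q:
V/Q = 61.7 / 84.9 = 0.726737338
Raise to the power 0.8:
(V/Q)^0.8 = 0.726737338^0.8 = 0.7746436747
Multiply by A:
X50 = 6.2 * 0.7746436747
= 4.8028 cm


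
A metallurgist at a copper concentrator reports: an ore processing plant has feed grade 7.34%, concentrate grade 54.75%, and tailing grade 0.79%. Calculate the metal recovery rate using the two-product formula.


90.5435%

Using the two-product formula:
R = 100 * c * (f - t) / (f * (c - t))
Numerator = 100 * 54.75 * (7.34 - 0.79)
= 100 * 54.75 * 6.55
= 35861.25
Denominator = 7.34 * (54.75 - 0.79)
= 7.34 * 53.96
= 396.0664
R = 35861.25 / 396.0664
= 90.5435%


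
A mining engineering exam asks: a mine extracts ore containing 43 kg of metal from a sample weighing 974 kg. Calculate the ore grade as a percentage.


4.4148%

Ore grade = (metal mass / ore mass) * 100
= (43 / 974) * 100
= 0.04414784394 * 100
= 4.4148%


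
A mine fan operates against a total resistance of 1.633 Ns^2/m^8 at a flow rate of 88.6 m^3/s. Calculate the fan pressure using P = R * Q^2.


12818.9847 Pa

Compute Q^2:
Q^2 = 88.6^2 = 7849.96
Compute pressure:
P = R * Q^2 = 1.633 * 7849.96
= 12818.9847 Pa


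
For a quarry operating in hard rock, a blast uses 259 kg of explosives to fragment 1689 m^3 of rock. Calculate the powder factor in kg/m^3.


0.1533 kg/m^3

Powder factor = explosive mass / rock volume
= 259 / 1689
= 0.1533 kg/m^3


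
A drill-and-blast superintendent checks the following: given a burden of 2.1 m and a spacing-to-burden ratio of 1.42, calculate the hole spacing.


Spacing = burden * ratio
= 2.1 * 1.42
= 2.982 m

2.982 m


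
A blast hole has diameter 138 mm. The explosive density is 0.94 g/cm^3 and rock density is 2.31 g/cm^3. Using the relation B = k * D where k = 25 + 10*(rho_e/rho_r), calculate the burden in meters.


First, compute k:
rho_e / rho_r = 0.94 / 2.31 = 0.4069264069
k = 25 + 10 * 0.4069264069 = 29.06926407
Then, compute burden:
B = k * D / 1000 = 29.06926407 * 138 / 1000
= 4011.558442 / 1000
= 4.0116 m

4.0116 m


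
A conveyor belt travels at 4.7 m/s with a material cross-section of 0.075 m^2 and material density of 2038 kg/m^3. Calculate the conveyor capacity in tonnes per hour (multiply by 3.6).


Volumetric flow = speed * area
= 4.7 * 0.075 = 0.3525 m^3/s
Mass flow = volumetric * density
= 0.3525 * 2038 = 718.395 kg/s
Convert to t/h: multiply by 3.6
Capacity = 718.395 * 3.6
= 2586.222 t/h

2586.222 t/h


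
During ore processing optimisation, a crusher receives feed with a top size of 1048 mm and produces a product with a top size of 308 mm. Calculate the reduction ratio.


Reduction ratio = feed size / product size
= 1048 / 308
= 3.4026

3.4026


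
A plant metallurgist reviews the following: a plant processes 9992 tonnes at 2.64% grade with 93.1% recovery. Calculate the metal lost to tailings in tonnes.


Total metal in feed:
= 9992 * 2.64 / 100 = 263.7888 tonnes
Metal recovered:
= 263.7888 * 93.1 / 100 = 245.5873728 tonnes
Metal lost to tailings:
= 263.7888 - 245.5873728
= 18.2014 tonnes

18.2014 tonnes


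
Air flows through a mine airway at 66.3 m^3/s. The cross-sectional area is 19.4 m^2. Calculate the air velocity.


3.4175 m/s

Velocity = flow rate / cross-sectional area
= 66.3 / 19.4
= 3.4175 m/s


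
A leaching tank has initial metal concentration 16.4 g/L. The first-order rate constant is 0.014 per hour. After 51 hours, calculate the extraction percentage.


Compute the exponent:
-k * t = -0.014 * 51 = -0.714
Remaining concentration:
C = 16.4 * exp(-0.714)
= 16.4 * 0.4896815486
= 8.030777397 g/L
Extracted = 16.4 - 8.030777397 = 8.369222603 g/L
Extraction % = 8.369222603 / 16.4 * 100
= 51.0318%

51.0318%


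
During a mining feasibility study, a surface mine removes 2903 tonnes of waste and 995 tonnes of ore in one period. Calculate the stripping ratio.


Stripping ratio = waste tonnage / ore tonnage
= 2903 / 995
= 2.9176

2.9176


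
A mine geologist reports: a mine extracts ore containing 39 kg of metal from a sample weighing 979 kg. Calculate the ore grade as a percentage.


3.9837%

Ore grade = (metal mass / ore mass) * 100
= (39 / 979) * 100
= 0.03983656793 * 100
= 3.9837%


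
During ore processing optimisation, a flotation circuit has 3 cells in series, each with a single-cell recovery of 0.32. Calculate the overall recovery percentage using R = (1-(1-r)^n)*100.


Complement of single-cell recovery:
1 - r = 1 - 0.32 = 0.68
Raise to power n:
(1 - r)^3 = 0.68^3 = 0.314432
Overall recovery:
R = (1 - 0.314432) * 100
= 68.5568%

68.5568%


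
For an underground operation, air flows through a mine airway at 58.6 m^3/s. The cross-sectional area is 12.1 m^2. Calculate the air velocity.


Velocity = flow rate / cross-sectional area
= 58.6 / 12.1
= 4.843 m/s

4.843 m/s


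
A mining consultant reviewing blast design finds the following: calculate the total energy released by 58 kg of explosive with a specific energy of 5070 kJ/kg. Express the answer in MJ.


Energy = mass * specific_energy / 1000
= 58 * 5070 / 1000
= 294060 / 1000
= 294.06 MJ

294.06 MJ


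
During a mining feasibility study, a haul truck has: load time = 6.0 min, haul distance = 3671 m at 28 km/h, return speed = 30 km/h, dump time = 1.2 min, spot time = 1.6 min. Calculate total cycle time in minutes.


Convert haul speed to m/min: 28 * 1000/60 = 466.6666667 m/min
Haul time = 3671 / 466.6666667 = 7.866428571 min
Convert return speed to m/min: 30 * 1000/60 = 500 m/min
Return time = 3671 / 500 = 7.342 min
Total cycle time:
= 6.0 + 7.866428571 + 1.2 + 7.342 + 1.6
= 24.0084 min

24.0084 min


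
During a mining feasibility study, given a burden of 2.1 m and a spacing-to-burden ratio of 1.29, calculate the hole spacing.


Spacing = burden * ratio
= 2.1 * 1.29
= 2.709 m

2.709 m


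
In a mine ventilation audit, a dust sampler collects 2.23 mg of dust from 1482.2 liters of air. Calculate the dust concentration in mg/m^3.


1.5045 mg/m^3

Convert liters to m^3: 1 m^3 = 1000 L
Concentration = mass / volume * 1000
= 2.23 / 1482.2 * 1000
= 0.001504520308 * 1000
= 1.5045 mg/m^3


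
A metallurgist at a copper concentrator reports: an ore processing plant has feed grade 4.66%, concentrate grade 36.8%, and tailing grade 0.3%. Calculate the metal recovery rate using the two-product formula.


94.3312%

Using the two-product formula:
R = 100 * c * (f - t) / (f * (c - t))
Numerator = 100 * 36.8 * (4.66 - 0.3)
= 100 * 36.8 * 4.36
= 16044.8
Denominator = 4.66 * (36.8 - 0.3)
= 4.66 * 36.5
= 170.09
R = 16044.8 / 170.09
= 94.3312%


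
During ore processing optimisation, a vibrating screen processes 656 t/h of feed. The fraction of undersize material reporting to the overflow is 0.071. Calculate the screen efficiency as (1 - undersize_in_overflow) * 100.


92.9%

Screen efficiency = (1 - fraction of undersize in overflow) * 100
= (1 - 0.071) * 100
= 0.929 * 100
= 92.9%


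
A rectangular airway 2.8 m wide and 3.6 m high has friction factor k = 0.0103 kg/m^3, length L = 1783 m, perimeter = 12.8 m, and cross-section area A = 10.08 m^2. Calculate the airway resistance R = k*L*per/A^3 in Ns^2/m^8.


Compute the numerator:
k * L * per = 0.0103 * 1783 * 12.8
= 235.07072
Compute the denominator:
A^3 = 10.08^3 = 1024.192512
Resistance:
R = 235.07072 / 1024.192512
= 0.2295 Ns^2/m^8

0.2295 Ns^2/m^8


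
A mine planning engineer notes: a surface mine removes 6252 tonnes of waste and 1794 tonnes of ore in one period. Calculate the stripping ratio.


Stripping ratio = waste tonnage / ore tonnage
= 6252 / 1794
= 3.4849

3.4849


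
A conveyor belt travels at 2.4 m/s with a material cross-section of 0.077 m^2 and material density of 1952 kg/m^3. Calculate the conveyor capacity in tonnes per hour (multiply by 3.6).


1298.6266 t/h

Volumetric flow = speed * area
= 2.4 * 0.077 = 0.1848 m^3/s
Mass flow = volumetric * density
= 0.1848 * 1952 = 360.7296 kg/s
Convert to t/h: multiply by 3.6
Capacity = 360.7296 * 3.6
= 1298.6266 t/h


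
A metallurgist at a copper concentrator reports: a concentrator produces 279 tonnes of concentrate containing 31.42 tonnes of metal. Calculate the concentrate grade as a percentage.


11.2616%

Grade = (metal in concentrate / concentrate mass) * 100
= (31.42 / 279) * 100
= 0.1126164875 * 100
= 11.2616%


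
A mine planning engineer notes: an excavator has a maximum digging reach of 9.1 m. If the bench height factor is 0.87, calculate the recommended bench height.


Bench height = reach * factor
= 9.1 * 0.87
= 7.917 m

7.917 m


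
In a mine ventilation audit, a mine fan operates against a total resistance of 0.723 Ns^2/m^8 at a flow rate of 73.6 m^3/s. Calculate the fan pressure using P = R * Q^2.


Compute Q^2:
Q^2 = 73.6^2 = 5416.96
Compute pressure:
P = R * Q^2 = 0.723 * 5416.96
= 3916.4621 Pa

3916.4621 Pa


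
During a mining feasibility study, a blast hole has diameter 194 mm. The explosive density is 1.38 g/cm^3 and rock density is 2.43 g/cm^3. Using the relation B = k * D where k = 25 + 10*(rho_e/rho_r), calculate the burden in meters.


First, compute k:
rho_e / rho_r = 1.38 / 2.43 = 0.5679012346
k = 25 + 10 * 0.5679012346 = 30.67901235
Then, compute burden:
B = k * D / 1000 = 30.67901235 * 194 / 1000
= 5951.728395 / 1000
= 5.9517 m

5.9517 m


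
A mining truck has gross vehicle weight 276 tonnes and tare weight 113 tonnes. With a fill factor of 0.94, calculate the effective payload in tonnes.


153.22 tonnes

Maximum payload = gross - tare
= 276 - 113 = 163 tonnes
Effective payload = max payload * fill factor
= 163 * 0.94
= 153.22 tonnes


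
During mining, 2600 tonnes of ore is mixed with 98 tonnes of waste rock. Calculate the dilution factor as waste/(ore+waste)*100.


Total material = ore + waste
= 2600 + 98 = 2698 tonnes
Dilution = waste / total * 100
= 98 / 2698 * 100
= 0.03632320237 * 100
= 3.6323%

3.6323%


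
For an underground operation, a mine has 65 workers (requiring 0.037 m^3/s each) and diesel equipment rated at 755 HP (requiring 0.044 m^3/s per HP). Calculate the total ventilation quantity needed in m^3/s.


Airflow for workers:
Q_people = 65 * 0.037 = 2.405 m^3/s
Airflow for diesel equipment:
Q_diesel = 755 * 0.044 = 33.22 m^3/s
Total ventilation:
Q_total = 2.405 + 33.22
= 35.625 m^3/s

35.625 m^3/s


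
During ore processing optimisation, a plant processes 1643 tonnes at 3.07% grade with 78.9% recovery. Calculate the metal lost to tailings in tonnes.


10.6429 tonnes

Total metal in feed:
= 1643 * 3.07 / 100 = 50.4401 tonnes
Metal recovered:
= 50.4401 * 78.9 / 100 = 39.7972389 tonnes
Metal lost to tailings:
= 50.4401 - 39.7972389
= 10.6429 tonnes


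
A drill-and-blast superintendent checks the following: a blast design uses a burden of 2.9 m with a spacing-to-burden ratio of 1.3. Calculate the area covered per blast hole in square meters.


10.933 m^2

First, find the spacing:
Spacing = burden * ratio = 2.9 * 1.3
= 3.77 m
Then, calculate the area:
Area = burden * spacing = 2.9 * 3.77
= 10.933 m^2


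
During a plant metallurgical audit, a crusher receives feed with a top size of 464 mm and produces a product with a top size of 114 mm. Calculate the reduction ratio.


4.0702

Reduction ratio = feed size / product size
= 464 / 114
= 4.0702


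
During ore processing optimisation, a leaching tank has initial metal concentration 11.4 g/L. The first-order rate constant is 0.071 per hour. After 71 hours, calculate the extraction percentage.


99.3533%

Compute the exponent:
-k * t = -0.071 * 71 = -5.041
Remaining concentration:
C = 11.4 * exp(-5.041)
= 11.4 * 0.006467277806
= 0.07372696699 g/L
Extracted = 11.4 - 0.07372696699 = 11.32627303 g/L
Extraction % = 11.32627303 / 11.4 * 100
= 99.3533%


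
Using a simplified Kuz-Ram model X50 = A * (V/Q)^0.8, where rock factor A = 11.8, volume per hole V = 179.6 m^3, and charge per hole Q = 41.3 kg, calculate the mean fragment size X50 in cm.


38.2443 cm

Compute V/Q:
V/Q = 179.6 / 41.3 = 4.348668281
Raise to the power 0.8:
(V/Q)^0.8 = 4.348668281^0.8 = 3.241044728
Multiply by A:
X50 = 11.8 * 3.241044728
= 38.2443 cm


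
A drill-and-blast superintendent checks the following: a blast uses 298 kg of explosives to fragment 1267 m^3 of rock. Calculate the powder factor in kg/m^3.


0.2352 kg/m^3

Powder factor = explosive mass / rock volume
= 298 / 1267
= 0.2352 kg/m^3


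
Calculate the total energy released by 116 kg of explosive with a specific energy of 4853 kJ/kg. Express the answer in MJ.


Energy = mass * specific_energy / 1000
= 116 * 4853 / 1000
= 562948 / 1000
= 562.948 MJ

562.948 MJ


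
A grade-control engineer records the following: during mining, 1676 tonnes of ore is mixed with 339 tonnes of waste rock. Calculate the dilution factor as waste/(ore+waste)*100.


Total material = ore + waste
= 1676 + 339 = 2015 tonnes
Dilution = waste / total * 100
= 339 / 2015 * 100
= 0.1682382134 * 100
= 16.8238%

16.8238%


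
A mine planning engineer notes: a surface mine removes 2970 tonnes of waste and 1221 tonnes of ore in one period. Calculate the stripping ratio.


Stripping ratio = waste tonnage / ore tonnage
= 2970 / 1221
= 2.4324

2.4324


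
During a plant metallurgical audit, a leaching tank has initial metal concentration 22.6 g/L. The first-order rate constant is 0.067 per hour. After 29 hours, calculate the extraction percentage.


85.6727%

Compute the exponent:
-k * t = -0.067 * 29 = -1.943
Remaining concentration:
C = 22.6 * exp(-1.943)
= 22.6 * 0.1432734839
= 3.237980737 g/L
Extracted = 22.6 - 3.237980737 = 19.36201926 g/L
Extraction % = 19.36201926 / 22.6 * 100
= 85.6727%


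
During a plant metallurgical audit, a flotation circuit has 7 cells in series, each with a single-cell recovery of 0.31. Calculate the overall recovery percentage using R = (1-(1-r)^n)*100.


Complement of single-cell recovery:
1 - r = 1 - 0.31 = 0.69
Raise to power n:
(1 - r)^7 = 0.69^7 = 0.07446353253
Overall recovery:
R = (1 - 0.07446353253) * 100
= 92.5536%

92.5536%


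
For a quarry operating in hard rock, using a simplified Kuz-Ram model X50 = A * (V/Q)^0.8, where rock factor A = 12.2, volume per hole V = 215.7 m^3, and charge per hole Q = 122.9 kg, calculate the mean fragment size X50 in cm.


Compute V/Q:
V/Q = 215.7 / 122.9 = 1.755085435
Raise to the power 0.8:
(V/Q)^0.8 = 1.755085435^0.8 = 1.568334188
Multiply by A:
X50 = 12.2 * 1.568334188
= 19.1337 cm

19.1337 cm


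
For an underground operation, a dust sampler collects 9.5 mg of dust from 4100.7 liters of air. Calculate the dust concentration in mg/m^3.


2.3167 mg/m^3

Convert liters to m^3: 1 m^3 = 1000 L
Concentration = mass / volume * 1000
= 9.5 / 4100.7 * 1000
= 0.00231667764 * 1000
= 2.3167 mg/m^3


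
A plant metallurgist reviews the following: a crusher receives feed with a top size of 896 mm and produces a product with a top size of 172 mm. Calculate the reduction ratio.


5.2093

Reduction ratio = feed size / product size
= 896 / 172
= 5.2093


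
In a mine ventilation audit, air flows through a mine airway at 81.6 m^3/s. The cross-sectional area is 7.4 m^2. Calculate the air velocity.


Velocity = flow rate / cross-sectional area
= 81.6 / 7.4
= 11.027 m/s

11.027 m/s


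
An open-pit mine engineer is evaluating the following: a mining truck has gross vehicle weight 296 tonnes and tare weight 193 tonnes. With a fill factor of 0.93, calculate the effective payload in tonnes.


Maximum payload = gross - tare
= 296 - 193 = 103 tonnes
Effective payload = max payload * fill factor
= 103 * 0.93
= 95.79 tonnes

95.79 tonnes


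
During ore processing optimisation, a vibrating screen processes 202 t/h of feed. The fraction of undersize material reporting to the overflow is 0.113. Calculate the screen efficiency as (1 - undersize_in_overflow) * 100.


Screen efficiency = (1 - fraction of undersize in overflow) * 100
= (1 - 0.113) * 100
= 0.887 * 100
= 88.7%

88.7%


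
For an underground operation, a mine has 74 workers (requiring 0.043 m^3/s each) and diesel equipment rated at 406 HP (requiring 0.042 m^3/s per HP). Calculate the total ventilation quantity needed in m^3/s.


Airflow for workers:
Q_people = 74 * 0.043 = 3.182 m^3/s
Airflow for diesel equipment:
Q_diesel = 406 * 0.042 = 17.052 m^3/s
Total ventilation:
Q_total = 3.182 + 17.052
= 20.234 m^3/s

20.234 m^3/s


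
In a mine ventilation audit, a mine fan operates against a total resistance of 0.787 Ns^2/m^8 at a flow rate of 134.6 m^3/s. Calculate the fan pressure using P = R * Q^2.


Compute Q^2:
Q^2 = 134.6^2 = 18117.16
Compute pressure:
P = R * Q^2 = 0.787 * 18117.16
= 14258.2049 Pa

14258.2049 Pa


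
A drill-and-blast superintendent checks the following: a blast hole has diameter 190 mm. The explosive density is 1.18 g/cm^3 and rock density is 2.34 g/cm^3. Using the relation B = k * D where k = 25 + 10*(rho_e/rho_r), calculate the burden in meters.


5.7081 m

First, compute k:
rho_e / rho_r = 1.18 / 2.34 = 0.5042735043
k = 25 + 10 * 0.5042735043 = 30.04273504
Then, compute burden:
B = k * D / 1000 = 30.04273504 * 190 / 1000
= 5708.119658 / 1000
= 5.7081 m


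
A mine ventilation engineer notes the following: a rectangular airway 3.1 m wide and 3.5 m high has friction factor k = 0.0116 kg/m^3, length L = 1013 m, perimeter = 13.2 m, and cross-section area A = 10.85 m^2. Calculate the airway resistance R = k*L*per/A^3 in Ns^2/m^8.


Compute the numerator:
k * L * per = 0.0116 * 1013 * 13.2
= 155.11056
Compute the denominator:
A^3 = 10.85^3 = 1277.289125
Resistance:
R = 155.11056 / 1277.289125
= 0.1214 Ns^2/m^8

0.1214 Ns^2/m^8


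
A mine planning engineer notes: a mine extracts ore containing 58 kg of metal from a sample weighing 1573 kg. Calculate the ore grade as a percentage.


Ore grade = (metal mass / ore mass) * 100
= (58 / 1573) * 100
= 0.03687221869 * 100
= 3.6872%

3.6872%


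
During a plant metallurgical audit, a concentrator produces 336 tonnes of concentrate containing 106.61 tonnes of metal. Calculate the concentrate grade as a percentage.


Grade = (metal in concentrate / concentrate mass) * 100
= (106.61 / 336) * 100
= 0.3172916667 * 100
= 31.7292%

31.7292%


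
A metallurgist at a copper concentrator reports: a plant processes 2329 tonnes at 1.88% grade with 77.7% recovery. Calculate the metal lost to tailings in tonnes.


Total metal in feed:
= 2329 * 1.88 / 100 = 43.7852 tonnes
Metal recovered:
= 43.7852 * 77.7 / 100 = 34.0211004 tonnes
Metal lost to tailings:
= 43.7852 - 34.0211004
= 9.7641 tonnes

9.7641 tonnes


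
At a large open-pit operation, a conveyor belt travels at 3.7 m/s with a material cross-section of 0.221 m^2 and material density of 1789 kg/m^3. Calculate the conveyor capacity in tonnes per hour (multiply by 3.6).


Volumetric flow = speed * area
= 3.7 * 0.221 = 0.8177 m^3/s
Mass flow = volumetric * density
= 0.8177 * 1789 = 1462.8653 kg/s
Convert to t/h: multiply by 3.6
Capacity = 1462.8653 * 3.6
= 5266.3151 t/h

5266.3151 t/h


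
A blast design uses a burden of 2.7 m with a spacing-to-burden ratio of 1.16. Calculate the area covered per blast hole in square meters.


8.4564 m^2

First, find the spacing:
Spacing = burden * ratio = 2.7 * 1.16
= 3.132 m
Then, calculate the area:
Area = burden * spacing = 2.7 * 3.132
= 8.4564 m^2


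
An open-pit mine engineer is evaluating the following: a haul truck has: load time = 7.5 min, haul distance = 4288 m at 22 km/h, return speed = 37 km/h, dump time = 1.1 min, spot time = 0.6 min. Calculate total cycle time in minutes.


Convert haul speed to m/min: 22 * 1000/60 = 366.6666667 m/min
Haul time = 4288 / 366.6666667 = 11.69454545 min
Convert return speed to m/min: 37 * 1000/60 = 616.6666667 m/min
Return time = 4288 / 616.6666667 = 6.953513514 min
Total cycle time:
= 7.5 + 11.69454545 + 1.1 + 6.953513514 + 0.6
= 27.8481 min

27.8481 min


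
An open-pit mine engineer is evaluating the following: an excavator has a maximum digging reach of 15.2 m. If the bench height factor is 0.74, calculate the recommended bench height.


11.248 m

Bench height = reach * factor
= 15.2 * 0.74
= 11.248 m


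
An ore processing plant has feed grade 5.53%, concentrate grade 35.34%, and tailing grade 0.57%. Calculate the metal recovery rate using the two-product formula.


91.163%

Using the two-product formula:
R = 100 * c * (f - t) / (f * (c - t))
Numerator = 100 * 35.34 * (5.53 - 0.57)
= 100 * 35.34 * 4.96
= 17528.64
Denominator = 5.53 * (35.34 - 0.57)
= 5.53 * 34.77
= 192.2781
R = 17528.64 / 192.2781
= 91.163%


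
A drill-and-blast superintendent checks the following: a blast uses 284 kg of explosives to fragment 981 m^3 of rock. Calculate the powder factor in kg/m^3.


Powder factor = explosive mass / rock volume
= 284 / 981
= 0.2895 kg/m^3

0.2895 kg/m^3


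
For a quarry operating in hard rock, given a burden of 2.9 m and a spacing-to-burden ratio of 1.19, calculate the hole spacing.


Spacing = burden * ratio
= 2.9 * 1.19
= 3.451 m

3.451 m


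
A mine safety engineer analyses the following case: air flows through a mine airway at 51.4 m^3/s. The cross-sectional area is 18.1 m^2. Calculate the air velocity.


2.8398 m/s

Velocity = flow rate / cross-sectional area
= 51.4 / 18.1
= 2.8398 m/s


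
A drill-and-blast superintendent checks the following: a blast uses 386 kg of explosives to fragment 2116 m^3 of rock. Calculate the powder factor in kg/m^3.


Powder factor = explosive mass / rock volume
= 386 / 2116
= 0.1824 kg/m^3

0.1824 kg/m^3


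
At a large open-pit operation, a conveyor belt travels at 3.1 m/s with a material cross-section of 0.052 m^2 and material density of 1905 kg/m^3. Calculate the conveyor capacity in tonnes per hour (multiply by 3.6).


Volumetric flow = speed * area
= 3.1 * 0.052 = 0.1612 m^3/s
Mass flow = volumetric * density
= 0.1612 * 1905 = 307.086 kg/s
Convert to t/h: multiply by 3.6
Capacity = 307.086 * 3.6
= 1105.5096 t/h

1105.5096 t/h


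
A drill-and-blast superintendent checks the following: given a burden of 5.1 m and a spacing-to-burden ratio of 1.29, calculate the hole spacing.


Spacing = burden * ratio
= 5.1 * 1.29
= 6.579 m

6.579 m


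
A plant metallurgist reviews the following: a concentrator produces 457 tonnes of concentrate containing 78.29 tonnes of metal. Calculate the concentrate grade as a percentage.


Grade = (metal in concentrate / concentrate mass) * 100
= (78.29 / 457) * 100
= 0.1713129103 * 100
= 17.1313%

17.1313%


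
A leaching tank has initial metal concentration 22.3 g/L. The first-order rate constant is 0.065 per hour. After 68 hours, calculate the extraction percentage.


98.7966%

Compute the exponent:
-k * t = -0.065 * 68 = -4.42
Remaining concentration:
C = 22.3 * exp(-4.42)
= 22.3 * 0.01203423228
= 0.2683633799 g/L
Extracted = 22.3 - 0.2683633799 = 22.03163662 g/L
Extraction % = 22.03163662 / 22.3 * 100
= 98.7966%


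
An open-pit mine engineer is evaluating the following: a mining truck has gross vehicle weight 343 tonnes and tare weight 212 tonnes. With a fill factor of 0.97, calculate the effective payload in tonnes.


127.07 tonnes

Maximum payload = gross - tare
= 343 - 212 = 131 tonnes
Effective payload = max payload * fill factor
= 131 * 0.97
= 127.07 tonnes


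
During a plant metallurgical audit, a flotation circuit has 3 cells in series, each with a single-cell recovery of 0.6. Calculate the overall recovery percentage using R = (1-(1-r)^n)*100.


Complement of single-cell recovery:
1 - r = 1 - 0.6 = 0.4
Raise to power n:
(1 - r)^3 = 0.4^3 = 0.064
Overall recovery:
R = (1 - 0.064) * 100
= 93.6%

93.6%


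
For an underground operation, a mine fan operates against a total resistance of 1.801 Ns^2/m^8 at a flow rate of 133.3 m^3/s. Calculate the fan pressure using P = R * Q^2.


Compute Q^2:
Q^2 = 133.3^2 = 17768.89
Compute pressure:
P = R * Q^2 = 1.801 * 17768.89
= 32001.7709 Pa

32001.7709 Pa


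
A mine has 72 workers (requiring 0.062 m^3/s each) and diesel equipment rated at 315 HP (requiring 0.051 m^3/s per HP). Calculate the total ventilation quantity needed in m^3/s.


Airflow for workers:
Q_people = 72 * 0.062 = 4.464 m^3/s
Airflow for diesel equipment:
Q_diesel = 315 * 0.051 = 16.065 m^3/s
Total ventilation:
Q_total = 4.464 + 16.065
= 20.529 m^3/s

20.529 m^3/s


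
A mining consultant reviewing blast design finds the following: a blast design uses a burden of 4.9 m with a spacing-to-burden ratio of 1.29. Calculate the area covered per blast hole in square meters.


30.9729 m^2

First, find the spacing:
Spacing = burden * ratio = 4.9 * 1.29
= 6.321 m
Then, calculate the area:
Area = burden * spacing = 4.9 * 6.321
= 30.9729 m^2


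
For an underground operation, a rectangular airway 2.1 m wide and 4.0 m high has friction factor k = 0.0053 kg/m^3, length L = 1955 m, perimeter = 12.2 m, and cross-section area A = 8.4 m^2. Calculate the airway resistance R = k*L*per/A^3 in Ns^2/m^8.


Compute the numerator:
k * L * per = 0.0053 * 1955 * 12.2
= 126.4103
Compute the denominator:
A^3 = 8.4^3 = 592.704
Resistance:
R = 126.4103 / 592.704
= 0.2133 Ns^2/m^8

0.2133 Ns^2/m^8


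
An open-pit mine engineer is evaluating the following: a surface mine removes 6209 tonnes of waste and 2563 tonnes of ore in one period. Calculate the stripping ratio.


Stripping ratio = waste tonnage / ore tonnage
= 6209 / 2563
= 2.4226

2.4226


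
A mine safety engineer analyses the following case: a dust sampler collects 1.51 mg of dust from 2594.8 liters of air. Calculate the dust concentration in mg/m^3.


Convert liters to m^3: 1 m^3 = 1000 L
Concentration = mass / volume * 1000
= 1.51 / 2594.8 * 1000
= 0.000581933097 * 1000
= 0.5819 mg/m^3

0.5819 mg/m^3


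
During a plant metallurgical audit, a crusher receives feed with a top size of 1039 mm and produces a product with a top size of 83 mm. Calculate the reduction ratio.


12.5181

Reduction ratio = feed size / product size
= 1039 / 83
= 12.5181


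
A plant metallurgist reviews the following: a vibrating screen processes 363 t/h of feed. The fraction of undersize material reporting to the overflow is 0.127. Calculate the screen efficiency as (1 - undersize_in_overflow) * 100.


Screen efficiency = (1 - fraction of undersize in overflow) * 100
= (1 - 0.127) * 100
= 0.873 * 100
= 87.3%

87.3%


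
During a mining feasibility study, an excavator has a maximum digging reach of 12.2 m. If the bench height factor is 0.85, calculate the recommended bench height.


10.37 m

Bench height = reach * factor
= 12.2 * 0.85
= 10.37 m


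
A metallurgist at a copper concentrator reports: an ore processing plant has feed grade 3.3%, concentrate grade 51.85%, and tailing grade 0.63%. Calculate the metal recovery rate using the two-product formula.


81.9043%

Using the two-product formula:
R = 100 * c * (f - t) / (f * (c - t))
Numerator = 100 * 51.85 * (3.3 - 0.63)
= 100 * 51.85 * 2.67
= 13843.95
Denominator = 3.3 * (51.85 - 0.63)
= 3.3 * 51.22
= 169.026
R = 13843.95 / 169.026
= 81.9043%


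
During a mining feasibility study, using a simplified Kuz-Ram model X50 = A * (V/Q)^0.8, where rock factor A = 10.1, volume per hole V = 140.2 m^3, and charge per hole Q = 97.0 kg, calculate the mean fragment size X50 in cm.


13.5613 cm

Compute V/Q:
V/Q = 140.2 / 97.0 = 1.445360825
Raise to the power 0.8:
(V/Q)^0.8 = 1.445360825^0.8 = 1.34270629
Multiply by A:
X50 = 10.1 * 1.34270629
= 13.5613 cm


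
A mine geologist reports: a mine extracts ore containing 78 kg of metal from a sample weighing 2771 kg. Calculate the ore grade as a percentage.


2.8149%

Ore grade = (metal mass / ore mass) * 100
= (78 / 2771) * 100
= 0.02814868279 * 100
= 2.8149%


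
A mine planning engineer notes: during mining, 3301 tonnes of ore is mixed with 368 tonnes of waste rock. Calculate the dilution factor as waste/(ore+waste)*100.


10.03%

Total material = ore + waste
= 3301 + 368 = 3669 tonnes
Dilution = waste / total * 100
= 368 / 3669 * 100
= 0.1002998092 * 100
= 10.03%


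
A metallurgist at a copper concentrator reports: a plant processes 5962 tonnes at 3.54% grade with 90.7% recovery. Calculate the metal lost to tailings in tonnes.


Total metal in feed:
= 5962 * 3.54 / 100 = 211.0548 tonnes
Metal recovered:
= 211.0548 * 90.7 / 100 = 191.4267036 tonnes
Metal lost to tailings:
= 211.0548 - 191.4267036
= 19.6281 tonnes

19.6281 tonnes


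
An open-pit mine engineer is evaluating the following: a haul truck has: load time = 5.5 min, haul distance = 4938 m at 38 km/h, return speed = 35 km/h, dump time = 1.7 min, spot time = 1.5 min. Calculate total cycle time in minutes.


24.962 min

Convert haul speed to m/min: 38 * 1000/60 = 633.3333333 m/min
Haul time = 4938 / 633.3333333 = 7.796842105 min
Convert return speed to m/min: 35 * 1000/60 = 583.3333333 m/min
Return time = 4938 / 583.3333333 = 8.465142857 min
Total cycle time:
= 5.5 + 7.796842105 + 1.7 + 8.465142857 + 1.5
= 24.962 min


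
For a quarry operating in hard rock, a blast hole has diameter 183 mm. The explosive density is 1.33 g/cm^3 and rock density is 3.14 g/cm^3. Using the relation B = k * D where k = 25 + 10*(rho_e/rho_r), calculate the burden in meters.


First, compute k:
rho_e / rho_r = 1.33 / 3.14 = 0.423566879
k = 25 + 10 * 0.423566879 = 29.23566879
Then, compute burden:
B = k * D / 1000 = 29.23566879 * 183 / 1000
= 5350.127389 / 1000
= 5.3501 m

5.3501 m


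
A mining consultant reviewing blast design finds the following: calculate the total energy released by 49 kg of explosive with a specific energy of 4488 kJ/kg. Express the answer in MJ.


219.912 MJ

Energy = mass * specific_energy / 1000
= 49 * 4488 / 1000
= 219912 / 1000
= 219.912 MJ


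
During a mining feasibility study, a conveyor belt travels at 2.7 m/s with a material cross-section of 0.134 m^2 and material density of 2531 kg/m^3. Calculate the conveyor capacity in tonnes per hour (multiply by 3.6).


Volumetric flow = speed * area
= 2.7 * 0.134 = 0.3618 m^3/s
Mass flow = volumetric * density
= 0.3618 * 2531 = 915.7158 kg/s
Convert to t/h: multiply by 3.6
Capacity = 915.7158 * 3.6
= 3296.5769 t/h

3296.5769 t/h


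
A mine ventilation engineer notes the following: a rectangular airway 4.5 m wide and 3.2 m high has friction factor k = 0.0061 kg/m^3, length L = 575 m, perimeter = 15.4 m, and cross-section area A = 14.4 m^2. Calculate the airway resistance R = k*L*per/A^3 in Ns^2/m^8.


0.0181 Ns^2/m^8

Compute the numerator:
k * L * per = 0.0061 * 575 * 15.4
= 54.0155
Compute the denominator:
A^3 = 14.4^3 = 2985.984
Resistance:
R = 54.0155 / 2985.984
= 0.0181 Ns^2/m^8


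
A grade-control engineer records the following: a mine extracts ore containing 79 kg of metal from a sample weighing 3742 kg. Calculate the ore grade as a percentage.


2.1112%

Ore grade = (metal mass / ore mass) * 100
= (79 / 3742) * 100
= 0.02111170497 * 100
= 2.1112%


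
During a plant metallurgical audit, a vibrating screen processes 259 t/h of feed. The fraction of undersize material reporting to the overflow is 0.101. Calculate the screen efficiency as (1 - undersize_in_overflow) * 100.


Screen efficiency = (1 - fraction of undersize in overflow) * 100
= (1 - 0.101) * 100
= 0.899 * 100
= 89.9%

89.9%


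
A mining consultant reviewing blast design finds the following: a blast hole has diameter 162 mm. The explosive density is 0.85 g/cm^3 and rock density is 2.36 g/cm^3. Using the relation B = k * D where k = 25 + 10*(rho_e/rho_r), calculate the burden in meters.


First, compute k:
rho_e / rho_r = 0.85 / 2.36 = 0.3601694915
k = 25 + 10 * 0.3601694915 = 28.60169492
Then, compute burden:
B = k * D / 1000 = 28.60169492 * 162 / 1000
= 4633.474576 / 1000
= 4.6335 m

4.6335 m


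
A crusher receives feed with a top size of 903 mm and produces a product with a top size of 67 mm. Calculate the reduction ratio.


13.4776

Reduction ratio = feed size / product size
= 903 / 67
= 13.4776


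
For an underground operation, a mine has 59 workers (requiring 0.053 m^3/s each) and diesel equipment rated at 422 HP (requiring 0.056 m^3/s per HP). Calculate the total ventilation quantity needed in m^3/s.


26.759 m^3/s

Airflow for workers:
Q_people = 59 * 0.053 = 3.127 m^3/s
Airflow for diesel equipment:
Q_diesel = 422 * 0.056 = 23.632 m^3/s
Total ventilation:
Q_total = 3.127 + 23.632
= 26.759 m^3/s


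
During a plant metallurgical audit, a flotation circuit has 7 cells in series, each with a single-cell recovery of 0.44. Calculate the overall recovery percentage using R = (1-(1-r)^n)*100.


98.2729%

Complement of single-cell recovery:
1 - r = 1 - 0.44 = 0.56
Raise to power n:
(1 - r)^7 = 0.56^7 = 0.0172709485
Overall recovery:
R = (1 - 0.0172709485) * 100
= 98.2729%


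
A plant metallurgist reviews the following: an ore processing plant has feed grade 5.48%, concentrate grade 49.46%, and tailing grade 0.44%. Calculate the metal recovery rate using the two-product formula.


92.7963%

Using the two-product formula:
R = 100 * c * (f - t) / (f * (c - t))
Numerator = 100 * 49.46 * (5.48 - 0.44)
= 100 * 49.46 * 5.04
= 24927.84
Denominator = 5.48 * (49.46 - 0.44)
= 5.48 * 49.02
= 268.6296
R = 24927.84 / 268.6296
= 92.7963%


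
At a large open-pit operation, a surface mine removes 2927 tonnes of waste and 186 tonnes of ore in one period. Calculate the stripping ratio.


Stripping ratio = waste tonnage / ore tonnage
= 2927 / 186
= 15.7366

15.7366


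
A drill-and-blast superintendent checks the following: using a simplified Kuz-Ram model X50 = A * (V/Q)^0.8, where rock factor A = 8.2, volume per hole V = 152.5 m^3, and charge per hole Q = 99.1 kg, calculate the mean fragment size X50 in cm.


Compute V/Q:
V/Q = 152.5 / 99.1 = 1.538849647
Raise to the power 0.8:
(V/Q)^0.8 = 1.538849647^0.8 = 1.411747253
Multiply by A:
X50 = 8.2 * 1.411747253
= 11.5763 cm

11.5763 cm


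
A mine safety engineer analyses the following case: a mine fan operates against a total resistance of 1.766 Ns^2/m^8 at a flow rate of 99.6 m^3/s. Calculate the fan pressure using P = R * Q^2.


17519.0026 Pa

Compute Q^2:
Q^2 = 99.6^2 = 9920.16
Compute pressure:
P = R * Q^2 = 1.766 * 9920.16
= 17519.0026 Pa


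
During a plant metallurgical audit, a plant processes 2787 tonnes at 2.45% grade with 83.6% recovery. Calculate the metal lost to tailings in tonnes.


Total metal in feed:
= 2787 * 2.45 / 100 = 68.2815 tonnes
Metal recovered:
= 68.2815 * 83.6 / 100 = 57.083334 tonnes
Metal lost to tailings:
= 68.2815 - 57.083334
= 11.1982 tonnes

11.1982 tonnes


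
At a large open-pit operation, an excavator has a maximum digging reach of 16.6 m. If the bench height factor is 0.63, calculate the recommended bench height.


Bench height = reach * factor
= 16.6 * 0.63
= 10.458 m

10.458 m


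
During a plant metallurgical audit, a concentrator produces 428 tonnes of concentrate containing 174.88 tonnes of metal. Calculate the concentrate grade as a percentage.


Grade = (metal in concentrate / concentrate mass) * 100
= (174.88 / 428) * 100
= 0.4085981308 * 100
= 40.8598%

40.8598%


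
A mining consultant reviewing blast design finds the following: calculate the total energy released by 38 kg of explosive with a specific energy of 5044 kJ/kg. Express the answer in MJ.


Energy = mass * specific_energy / 1000
= 38 * 5044 / 1000
= 191672 / 1000
= 191.672 MJ

191.672 MJ


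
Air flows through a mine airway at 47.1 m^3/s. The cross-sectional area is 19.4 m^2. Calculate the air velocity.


2.4278 m/s

Velocity = flow rate / cross-sectional area
= 47.1 / 19.4
= 2.4278 m/s
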